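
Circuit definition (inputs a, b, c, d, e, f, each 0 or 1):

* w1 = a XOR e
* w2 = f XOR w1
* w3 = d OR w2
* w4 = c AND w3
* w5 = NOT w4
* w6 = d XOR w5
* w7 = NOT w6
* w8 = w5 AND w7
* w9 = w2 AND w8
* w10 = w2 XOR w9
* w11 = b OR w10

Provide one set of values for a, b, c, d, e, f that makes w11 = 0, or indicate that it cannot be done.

w11 = b OR w10 must be 0, so both b = 0 and w10 = 0.
Check with a=0, b=0, c=1, d=1, e=1, f=1:
w1 = a XOR e = 0 XOR 1 = 1
w2 = f XOR w1 = 1 XOR 1 = 0
w3 = d OR w2 = 1 OR 0 = 1
w4 = c AND w3 = 1 AND 1 = 1
w5 = NOT w4 = NOT 1 = 0
w6 = d XOR w5 = 1 XOR 0 = 1
w7 = NOT w6 = NOT 1 = 0
w8 = w5 AND w7 = 0 AND 0 = 0
w9 = w2 AND w8 = 0 AND 0 = 0
w10 = w2 XOR w9 = 0 XOR 0 = 0
w11 = b OR w10 = 0 OR 0 = 0
So w11 = 0 as required.

a=0, b=0, c=1, d=1, e=1, f=1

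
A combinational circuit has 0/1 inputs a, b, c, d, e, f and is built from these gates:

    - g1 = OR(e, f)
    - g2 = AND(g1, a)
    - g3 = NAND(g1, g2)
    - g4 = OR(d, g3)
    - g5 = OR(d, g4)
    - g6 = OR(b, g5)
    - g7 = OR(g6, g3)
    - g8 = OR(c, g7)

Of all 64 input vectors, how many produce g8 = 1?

61

g8 = OR(c, g7) must be 1, so at least one of c, g7 is 1.
Enumerating the 64 input combinations, 61 give g8 = 1 and 3 give g8 = 0.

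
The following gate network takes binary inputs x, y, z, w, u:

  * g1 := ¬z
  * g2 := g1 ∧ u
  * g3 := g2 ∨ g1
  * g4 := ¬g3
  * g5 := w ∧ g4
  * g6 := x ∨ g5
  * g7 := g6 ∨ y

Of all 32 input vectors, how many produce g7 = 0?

g7 = g6 ∨ y must be 0, so both g6 = 0 and y = 0.
g6 = x ∨ g5 must be 0, so both x = 0 and g5 = 0.
Satisfying assignments:
  x=0, y=0, z=0, w=0, u=0
  x=0, y=0, z=0, w=0, u=1
  x=0, y=0, z=0, w=1, u=0
  x=0, y=0, z=0, w=1, u=1
  x=0, y=0, z=1, w=0, u=0
  x=0, y=0, z=1, w=0, u=1

6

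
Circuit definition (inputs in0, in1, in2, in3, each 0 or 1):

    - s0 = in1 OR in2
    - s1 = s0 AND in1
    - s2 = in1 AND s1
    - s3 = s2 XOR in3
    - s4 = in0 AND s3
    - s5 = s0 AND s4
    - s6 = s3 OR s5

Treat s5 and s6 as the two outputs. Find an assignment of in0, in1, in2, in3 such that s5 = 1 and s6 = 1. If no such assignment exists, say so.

Check with in0=1, in1=1, in2=0, in3=0:
s0 = in1 OR in2 = 1 OR 0 = 1
s1 = s0 AND in1 = 1 AND 1 = 1
s2 = in1 AND s1 = 1 AND 1 = 1
s3 = s2 XOR in3 = 1 XOR 0 = 1
s4 = in0 AND s3 = 1 AND 1 = 1
s5 = s0 AND s4 = 1 AND 1 = 1
s6 = s3 OR s5 = 1 OR 1 = 1
So s5 = 1 and s6 = 1.

in0=1, in1=1, in2=0, in3=0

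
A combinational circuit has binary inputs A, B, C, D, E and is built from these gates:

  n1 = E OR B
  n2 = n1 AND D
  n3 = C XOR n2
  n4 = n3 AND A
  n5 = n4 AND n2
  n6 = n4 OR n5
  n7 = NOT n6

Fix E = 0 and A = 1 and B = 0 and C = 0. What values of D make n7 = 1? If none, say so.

D=1

Check with E = 0 and A = 1 and B = 0 and C = 0 and D=1:
n1 = E OR B = 0 OR 0 = 0
n2 = n1 AND D = 0 AND 1 = 0
n3 = C XOR n2 = 0 XOR 0 = 0
n4 = n3 AND A = 0 AND 1 = 0
n5 = n4 AND n2 = 0 AND 0 = 0
n6 = n4 OR n5 = 0 OR 0 = 0
n7 = NOT n6 = NOT 0 = 1
So n7 = 1.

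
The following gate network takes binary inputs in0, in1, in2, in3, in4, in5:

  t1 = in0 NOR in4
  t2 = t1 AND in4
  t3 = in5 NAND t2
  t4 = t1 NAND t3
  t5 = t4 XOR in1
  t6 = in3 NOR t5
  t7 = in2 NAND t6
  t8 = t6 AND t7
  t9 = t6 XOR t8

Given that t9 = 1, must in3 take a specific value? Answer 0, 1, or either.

0

t9 = t6 XOR t8 must be 1, so t6 and t8 differ.
Every assignment with t9 = 1 has in3 = 0; there are 8 such assignment(s).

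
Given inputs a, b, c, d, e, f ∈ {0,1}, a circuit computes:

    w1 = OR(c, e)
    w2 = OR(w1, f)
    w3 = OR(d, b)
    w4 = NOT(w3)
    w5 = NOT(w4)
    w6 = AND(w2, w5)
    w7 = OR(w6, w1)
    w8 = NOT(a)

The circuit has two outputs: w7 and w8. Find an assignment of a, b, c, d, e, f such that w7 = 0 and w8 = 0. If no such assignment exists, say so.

Check with a=1 b=0 c=0 d=1 e=0 f=0:
w1 = OR(c, e) = OR(0, 0) = 0
w2 = OR(w1, f) = OR(0, 0) = 0
w3 = OR(d, b) = OR(1, 0) = 1
w4 = NOT(w3) = NOT 1 = 0
w5 = NOT(w4) = NOT 0 = 1
w6 = AND(w2, w5) = AND(0, 1) = 0
w7 = OR(w6, w1) = OR(0, 0) = 0
w8 = NOT(a) = NOT 1 = 0
So w7 = 0 and w8 = 0.

a=1 b=0 c=0 d=1 e=0 f=0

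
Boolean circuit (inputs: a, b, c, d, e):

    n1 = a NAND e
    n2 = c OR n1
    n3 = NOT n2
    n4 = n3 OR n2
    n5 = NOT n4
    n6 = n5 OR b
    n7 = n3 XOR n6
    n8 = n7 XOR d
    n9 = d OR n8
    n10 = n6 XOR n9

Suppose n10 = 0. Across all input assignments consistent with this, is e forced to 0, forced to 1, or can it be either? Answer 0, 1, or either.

Both values of e occur among assignments with n10 = 0:
  e=0: a=0, b=0, c=0, d=0, e=0
  e=1: a=0, b=0, c=0, d=0, e=1

either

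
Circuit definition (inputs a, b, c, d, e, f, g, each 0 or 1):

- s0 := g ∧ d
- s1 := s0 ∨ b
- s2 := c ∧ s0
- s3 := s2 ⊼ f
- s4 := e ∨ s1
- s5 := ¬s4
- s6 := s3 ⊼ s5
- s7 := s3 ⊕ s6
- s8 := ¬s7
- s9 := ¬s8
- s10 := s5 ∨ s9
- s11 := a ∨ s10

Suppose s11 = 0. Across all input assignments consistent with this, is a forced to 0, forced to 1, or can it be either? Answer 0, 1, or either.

0

s11 = a ∨ s10 must be 0, so both a = 0 and s10 = 0.
s10 = s5 ∨ s9 must be 0, so both s5 = 0 and s9 = 0.
Every assignment with s11 = 0 has a = 0; there are 48 such assignment(s).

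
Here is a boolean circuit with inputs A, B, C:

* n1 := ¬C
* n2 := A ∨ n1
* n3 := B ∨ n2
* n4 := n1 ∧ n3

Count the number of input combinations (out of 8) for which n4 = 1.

4

n4 = n1 ∧ n3 must be 1, so both n1 = 1 and n3 = 1.
n1 = ¬C must be 1, so C = 0.
Enumerating the 8 input combinations, 4 give n4 = 1 and 4 give n4 = 0.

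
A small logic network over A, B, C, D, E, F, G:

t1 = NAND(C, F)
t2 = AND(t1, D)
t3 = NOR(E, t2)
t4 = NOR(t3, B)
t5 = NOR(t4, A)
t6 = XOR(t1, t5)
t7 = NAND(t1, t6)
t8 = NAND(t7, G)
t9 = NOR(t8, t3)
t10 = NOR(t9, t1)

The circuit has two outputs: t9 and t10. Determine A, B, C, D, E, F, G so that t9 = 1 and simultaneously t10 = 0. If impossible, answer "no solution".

Check with A=0, B=1, C=1, D=0, E=1, F=0, G=1:
t1 = NAND(C, F) = NAND(1, 0) = 1
t2 = AND(t1, D) = AND(1, 0) = 0
t3 = NOR(E, t2) = NOR(1, 0) = 0
t4 = NOR(t3, B) = NOR(0, 1) = 0
t5 = NOR(t4, A) = NOR(0, 0) = 1
t6 = XOR(t1, t5) = XOR(1, 1) = 0
t7 = NAND(t1, t6) = NAND(1, 0) = 1
t8 = NAND(t7, G) = NAND(1, 1) = 0
t9 = NOR(t8, t3) = NOR(0, 0) = 1
t10 = NOR(t9, t1) = NOR(1, 1) = 0
So t9 = 1 and t10 = 0.

A=0, B=1, C=1, D=0, E=1, F=0, G=1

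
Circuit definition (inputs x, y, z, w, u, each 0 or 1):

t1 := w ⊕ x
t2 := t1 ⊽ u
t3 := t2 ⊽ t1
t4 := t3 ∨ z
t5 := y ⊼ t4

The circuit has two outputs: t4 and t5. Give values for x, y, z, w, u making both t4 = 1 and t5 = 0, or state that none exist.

x=0, y=1, z=1, w=0, u=0

Check with x=0, y=1, z=1, w=0, u=0:
t1 = w ⊕ x = 0 ⊕ 0 = 0
t2 = t1 ⊽ u = 0 ⊽ 0 = 1
t3 = t2 ⊽ t1 = 1 ⊽ 0 = 0
t4 = t3 ∨ z = 0 ∨ 1 = 1
t5 = y ⊼ t4 = 1 ⊼ 1 = 0
So t4 = 1 and t5 = 0.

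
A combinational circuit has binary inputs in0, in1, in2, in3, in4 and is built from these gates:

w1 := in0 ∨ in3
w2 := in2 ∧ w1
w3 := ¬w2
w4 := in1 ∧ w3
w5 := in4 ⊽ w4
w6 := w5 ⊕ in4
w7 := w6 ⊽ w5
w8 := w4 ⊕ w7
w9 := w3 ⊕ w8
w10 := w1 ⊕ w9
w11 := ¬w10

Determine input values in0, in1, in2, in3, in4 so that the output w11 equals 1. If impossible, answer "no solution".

in0=1, in1=0, in2=0, in3=1, in4=0

w11 = ¬w10 must be 1, so w10 = 0.
w10 = w1 ⊕ w9 must be 0, so w1 and w9 are equal.
Check with in0=1, in1=0, in2=0, in3=1, in4=0:
w1 = in0 ∨ in3 = 1 ∨ 1 = 1
w2 = in2 ∧ w1 = 0 ∧ 1 = 0
w3 = ¬w2 = ¬0 = 1
w4 = in1 ∧ w3 = 0 ∧ 1 = 0
w5 = in4 ⊽ w4 = 0 ⊽ 0 = 1
w6 = w5 ⊕ in4 = 1 ⊕ 0 = 1
w7 = w6 ⊽ w5 = 1 ⊽ 1 = 0
w8 = w4 ⊕ w7 = 0 ⊕ 0 = 0
w9 = w3 ⊕ w8 = 1 ⊕ 0 = 1
w10 = w1 ⊕ w9 = 1 ⊕ 1 = 0
w11 = ¬w10 = ¬0 = 1
So w11 = 1 as required.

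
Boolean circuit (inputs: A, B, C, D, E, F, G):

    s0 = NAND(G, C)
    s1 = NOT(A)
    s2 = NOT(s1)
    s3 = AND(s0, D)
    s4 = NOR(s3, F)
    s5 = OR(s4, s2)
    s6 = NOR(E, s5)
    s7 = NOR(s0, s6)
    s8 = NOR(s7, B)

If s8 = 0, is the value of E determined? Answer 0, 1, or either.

Both values of E occur among assignments with s8 = 0:
  E=0: A=0, B=0, C=1, D=0, E=0, F=0, G=1
  E=1: A=0, B=0, C=1, D=0, E=1, F=0, G=1

either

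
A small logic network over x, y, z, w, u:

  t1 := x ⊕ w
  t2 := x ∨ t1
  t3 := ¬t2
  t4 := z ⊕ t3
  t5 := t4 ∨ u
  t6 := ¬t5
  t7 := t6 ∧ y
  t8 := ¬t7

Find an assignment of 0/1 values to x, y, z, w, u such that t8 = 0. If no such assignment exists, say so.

t8 = ¬t7 must be 0, so t7 = 1.
t7 = t6 ∧ y must be 1, so both t6 = 1 and y = 1.
t6 = ¬t5 must be 1, so t5 = 0.
Check with x=0, y=1, z=0, w=1, u=0:
t1 = x ⊕ w = 0 ⊕ 1 = 1
t2 = x ∨ t1 = 0 ∨ 1 = 1
t3 = ¬t2 = ¬1 = 0
t4 = z ⊕ t3 = 0 ⊕ 0 = 0
t5 = t4 ∨ u = 0 ∨ 0 = 0
t6 = ¬t5 = ¬0 = 1
t7 = t6 ∧ y = 1 ∧ 1 = 1
t8 = ¬t7 = ¬1 = 0
So t8 = 0 as required.

x=0, y=1, z=0, w=1, u=0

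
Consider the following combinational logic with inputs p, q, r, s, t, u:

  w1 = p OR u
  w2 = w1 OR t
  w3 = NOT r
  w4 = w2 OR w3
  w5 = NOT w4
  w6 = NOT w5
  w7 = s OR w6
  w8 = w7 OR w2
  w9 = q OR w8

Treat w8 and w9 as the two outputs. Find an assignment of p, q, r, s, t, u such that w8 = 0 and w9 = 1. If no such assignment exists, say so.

p=0, q=1, r=1, s=0, t=0, u=0

Check with p=0, q=1, r=1, s=0, t=0, u=0:
w1 = p OR u = 0 OR 0 = 0
w2 = w1 OR t = 0 OR 0 = 0
w3 = NOT r = NOT 1 = 0
w4 = w2 OR w3 = 0 OR 0 = 0
w5 = NOT w4 = NOT 0 = 1
w6 = NOT w5 = NOT 1 = 0
w7 = s OR w6 = 0 OR 0 = 0
w8 = w7 OR w2 = 0 OR 0 = 0
w9 = q OR w8 = 1 OR 0 = 1
So w8 = 0 and w9 = 1.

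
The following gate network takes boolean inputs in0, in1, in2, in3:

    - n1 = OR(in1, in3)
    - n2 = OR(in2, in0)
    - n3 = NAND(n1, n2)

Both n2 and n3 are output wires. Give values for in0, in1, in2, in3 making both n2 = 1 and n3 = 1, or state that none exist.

Check with in0=1, in1=0, in2=1, in3=0:
n1 = OR(in1, in3) = OR(0, 0) = 0
n2 = OR(in2, in0) = OR(1, 1) = 1
n3 = NAND(n1, n2) = NAND(0, 1) = 1
So n2 = 1 and n3 = 1.

in0=1, in1=0, in2=1, in3=0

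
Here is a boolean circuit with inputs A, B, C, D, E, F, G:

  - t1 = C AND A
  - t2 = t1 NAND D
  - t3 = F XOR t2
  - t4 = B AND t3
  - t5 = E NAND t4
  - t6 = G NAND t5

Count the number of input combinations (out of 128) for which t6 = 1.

72

t6 = G NAND t5 must be 1, so at least one of G, t5 is 0.
Enumerating the 128 input combinations, 72 give t6 = 1 and 56 give t6 = 0.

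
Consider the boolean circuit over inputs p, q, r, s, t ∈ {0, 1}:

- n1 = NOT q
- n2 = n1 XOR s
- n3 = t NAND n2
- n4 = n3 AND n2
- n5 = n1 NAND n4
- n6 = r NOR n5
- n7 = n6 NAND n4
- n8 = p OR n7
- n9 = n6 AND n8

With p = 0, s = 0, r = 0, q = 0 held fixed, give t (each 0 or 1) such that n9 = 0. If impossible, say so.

n9 = n6 AND n8 must be 0, so at least one of n6, n8 is 0.
Check with p = 0, s = 0, r = 0, q = 0 and t=0:
n1 = NOT q = NOT 0 = 1
n2 = n1 XOR s = 1 XOR 0 = 1
n3 = t NAND n2 = 0 NAND 1 = 1
n4 = n3 AND n2 = 1 AND 1 = 1
n5 = n1 NAND n4 = 1 NAND 1 = 0
n6 = r NOR n5 = 0 NOR 0 = 1
n7 = n6 NAND n4 = 1 NAND 1 = 0
n8 = p OR n7 = 0 OR 0 = 0
n9 = n6 AND n8 = 1 AND 0 = 0
So n9 = 0.

t=0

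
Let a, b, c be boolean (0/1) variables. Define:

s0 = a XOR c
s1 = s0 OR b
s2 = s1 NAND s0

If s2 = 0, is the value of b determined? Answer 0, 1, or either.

either

Both values of b occur among assignments with s2 = 0:
  b=0: a=0, b=0, c=1
  b=1: a=0, b=1, c=1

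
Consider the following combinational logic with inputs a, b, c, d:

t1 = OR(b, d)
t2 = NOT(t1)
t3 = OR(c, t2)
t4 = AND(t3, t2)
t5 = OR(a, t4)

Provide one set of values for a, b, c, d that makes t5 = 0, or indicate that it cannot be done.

t5 = OR(a, t4) must be 0, so both a = 0 and t4 = 0.
Check with a=0, b=1, c=1, d=1:
t1 = OR(b, d) = OR(1, 1) = 1
t2 = NOT(t1) = NOT 1 = 0
t3 = OR(c, t2) = OR(1, 0) = 1
t4 = AND(t3, t2) = AND(1, 0) = 0
t5 = OR(a, t4) = OR(0, 0) = 0
So t5 = 0 as required.

a=0, b=1, c=1, d=1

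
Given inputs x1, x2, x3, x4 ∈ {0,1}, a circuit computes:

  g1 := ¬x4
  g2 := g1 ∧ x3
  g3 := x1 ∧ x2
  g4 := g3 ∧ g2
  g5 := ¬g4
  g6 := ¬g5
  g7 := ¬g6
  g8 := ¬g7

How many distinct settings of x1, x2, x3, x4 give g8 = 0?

15

g8 = ¬g7 must be 0, so g7 = 1.
Enumerating the 16 input combinations, 15 give g8 = 0 and 1 give g8 = 1.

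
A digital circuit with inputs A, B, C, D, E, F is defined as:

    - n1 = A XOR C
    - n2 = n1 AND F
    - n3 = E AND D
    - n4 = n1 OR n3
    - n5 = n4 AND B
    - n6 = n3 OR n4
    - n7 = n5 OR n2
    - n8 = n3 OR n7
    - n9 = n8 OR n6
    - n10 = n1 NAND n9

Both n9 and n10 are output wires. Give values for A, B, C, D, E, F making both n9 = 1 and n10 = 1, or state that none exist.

Check with A=0, B=1, C=0, D=1, E=1, F=1:
n1 = A XOR C = 0 XOR 0 = 0
n2 = n1 AND F = 0 AND 1 = 0
n3 = E AND D = 1 AND 1 = 1
n4 = n1 OR n3 = 0 OR 1 = 1
n5 = n4 AND B = 1 AND 1 = 1
n6 = n3 OR n4 = 1 OR 1 = 1
n7 = n5 OR n2 = 1 OR 0 = 1
n8 = n3 OR n7 = 1 OR 1 = 1
n9 = n8 OR n6 = 1 OR 1 = 1
n10 = n1 NAND n9 = 0 NAND 1 = 1
So n9 = 1 and n10 = 1.

A=0, B=1, C=0, D=1, E=1, F=1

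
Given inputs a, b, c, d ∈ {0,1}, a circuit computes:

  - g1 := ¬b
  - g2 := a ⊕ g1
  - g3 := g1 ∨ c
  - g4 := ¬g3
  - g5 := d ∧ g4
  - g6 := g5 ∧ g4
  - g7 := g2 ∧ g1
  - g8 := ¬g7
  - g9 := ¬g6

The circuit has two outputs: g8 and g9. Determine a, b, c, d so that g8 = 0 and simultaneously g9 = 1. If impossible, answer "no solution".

a=0, b=0, c=0, d=1

Check with a=0, b=0, c=0, d=1:
g1 = ¬b = ¬0 = 1
g2 = a ⊕ g1 = 0 ⊕ 1 = 1
g3 = g1 ∨ c = 1 ∨ 0 = 1
g4 = ¬g3 = ¬1 = 0
g5 = d ∧ g4 = 1 ∧ 0 = 0
g6 = g5 ∧ g4 = 0 ∧ 0 = 0
g7 = g2 ∧ g1 = 1 ∧ 1 = 1
g8 = ¬g7 = ¬1 = 0
g9 = ¬g6 = ¬0 = 1
So g8 = 0 and g9 = 1.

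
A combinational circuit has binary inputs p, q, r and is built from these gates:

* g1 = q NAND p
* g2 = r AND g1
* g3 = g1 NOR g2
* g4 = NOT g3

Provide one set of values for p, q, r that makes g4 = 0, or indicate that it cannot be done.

p=1, q=1, r=0

Check with p=1, q=1, r=0:
g1 = q NAND p = 1 NAND 1 = 0
g2 = r AND g1 = 0 AND 0 = 0
g3 = g1 NOR g2 = 0 NOR 0 = 1
g4 = NOT g3 = NOT 1 = 0
So g4 = 0 as required.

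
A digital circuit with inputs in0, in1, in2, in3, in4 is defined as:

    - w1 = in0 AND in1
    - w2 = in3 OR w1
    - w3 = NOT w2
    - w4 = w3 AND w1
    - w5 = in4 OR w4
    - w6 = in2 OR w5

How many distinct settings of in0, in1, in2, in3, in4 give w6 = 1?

24

w6 = in2 OR w5 must be 1, so at least one of in2, w5 is 1.
Enumerating the 32 input combinations, 24 give w6 = 1 and 8 give w6 = 0.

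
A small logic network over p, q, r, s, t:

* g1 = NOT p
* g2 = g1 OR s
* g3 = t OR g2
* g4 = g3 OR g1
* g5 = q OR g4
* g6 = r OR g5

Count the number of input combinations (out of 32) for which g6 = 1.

31

g6 = r OR g5 must be 1, so at least one of r, g5 is 1.
Enumerating the 32 input combinations, 31 give g6 = 1 and 1 give g6 = 0.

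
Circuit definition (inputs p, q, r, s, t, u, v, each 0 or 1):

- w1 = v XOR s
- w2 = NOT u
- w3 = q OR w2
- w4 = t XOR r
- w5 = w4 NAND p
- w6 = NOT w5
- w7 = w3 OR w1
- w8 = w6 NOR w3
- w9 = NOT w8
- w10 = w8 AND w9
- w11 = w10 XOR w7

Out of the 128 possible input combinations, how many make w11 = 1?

112

w11 = w10 XOR w7 must be 1, so w10 and w7 differ.
Enumerating the 128 input combinations, 112 give w11 = 1 and 16 give w11 = 0.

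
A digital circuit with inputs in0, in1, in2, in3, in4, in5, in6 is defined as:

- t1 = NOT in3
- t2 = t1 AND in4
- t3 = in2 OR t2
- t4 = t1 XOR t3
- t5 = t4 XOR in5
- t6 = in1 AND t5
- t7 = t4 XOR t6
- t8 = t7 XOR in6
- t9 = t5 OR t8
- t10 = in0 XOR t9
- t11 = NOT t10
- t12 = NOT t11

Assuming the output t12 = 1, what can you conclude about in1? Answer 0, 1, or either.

either

Both values of in1 occur among assignments with t12 = 1:
  in1=0: in0=0, in1=0, in2=0, in3=0, in4=0, in5=0, in6=0
  in1=1: in0=0, in1=1, in2=0, in3=0, in4=0, in5=0, in6=0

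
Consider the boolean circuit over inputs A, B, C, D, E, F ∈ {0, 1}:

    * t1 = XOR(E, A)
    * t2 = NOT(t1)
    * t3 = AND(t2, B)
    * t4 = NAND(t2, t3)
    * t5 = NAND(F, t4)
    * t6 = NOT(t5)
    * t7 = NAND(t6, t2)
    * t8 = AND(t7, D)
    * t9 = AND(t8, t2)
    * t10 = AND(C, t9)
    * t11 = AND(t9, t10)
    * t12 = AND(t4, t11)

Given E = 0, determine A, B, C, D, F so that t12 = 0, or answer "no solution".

t12 = AND(t4, t11) must be 0, so at least one of t4, t11 is 0.
Check with E = 0 and A=1, B=0, C=1, D=0, F=0:
t1 = XOR(E, A) = XOR(0, 1) = 1
t2 = NOT(t1) = NOT 1 = 0
t3 = AND(t2, B) = AND(0, 0) = 0
t4 = NAND(t2, t3) = NAND(0, 0) = 1
t5 = NAND(F, t4) = NAND(0, 1) = 1
t6 = NOT(t5) = NOT 1 = 0
t7 = NAND(t6, t2) = NAND(0, 0) = 1
t8 = AND(t7, D) = AND(1, 0) = 0
t9 = AND(t8, t2) = AND(0, 0) = 0
t10 = AND(C, t9) = AND(1, 0) = 0
t11 = AND(t9, t10) = AND(0, 0) = 0
t12 = AND(t4, t11) = AND(1, 0) = 0
So t12 = 0.

A=1, B=0, C=1, D=0, F=0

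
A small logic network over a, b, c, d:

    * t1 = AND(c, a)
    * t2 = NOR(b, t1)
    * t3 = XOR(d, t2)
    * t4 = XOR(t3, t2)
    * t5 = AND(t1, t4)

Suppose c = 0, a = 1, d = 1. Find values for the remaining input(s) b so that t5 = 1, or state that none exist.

no solution exists

With c = 0, a = 1, d = 1 fixed, none of the 2 settings of b give t5 = 1.
For example, with b=0:
t1 = AND(c, a) = AND(0, 1) = 0
t2 = NOR(b, t1) = NOR(0, 0) = 1
t3 = XOR(d, t2) = XOR(1, 1) = 0
t4 = XOR(t3, t2) = XOR(0, 1) = 1
t5 = AND(t1, t4) = AND(0, 1) = 0
giving t5 = 0 ≠ 1.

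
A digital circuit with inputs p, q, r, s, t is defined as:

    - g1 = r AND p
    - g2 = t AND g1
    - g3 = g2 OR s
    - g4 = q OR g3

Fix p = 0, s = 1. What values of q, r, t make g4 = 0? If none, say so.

With p = 0, s = 1 fixed, none of the 8 settings of q, r, t give g4 = 0.
For example, with q=0, r=1, t=0:
g1 = r AND p = 1 AND 0 = 0
g2 = t AND g1 = 0 AND 0 = 0
g3 = g2 OR s = 0 OR 1 = 1
g4 = q OR g3 = 0 OR 1 = 1
giving g4 = 1 ≠ 0.

no solution exists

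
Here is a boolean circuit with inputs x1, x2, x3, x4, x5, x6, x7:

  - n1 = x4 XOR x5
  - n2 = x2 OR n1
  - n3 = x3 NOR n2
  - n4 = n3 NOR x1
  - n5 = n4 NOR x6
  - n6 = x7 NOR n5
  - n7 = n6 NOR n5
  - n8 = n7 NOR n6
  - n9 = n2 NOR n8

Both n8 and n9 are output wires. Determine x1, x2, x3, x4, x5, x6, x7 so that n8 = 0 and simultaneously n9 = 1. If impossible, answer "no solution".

Check with x1=1, x2=0, x3=1, x4=1, x5=1, x6=1, x7=0:
n1 = x4 XOR x5 = 1 XOR 1 = 0
n2 = x2 OR n1 = 0 OR 0 = 0
n3 = x3 NOR n2 = 1 NOR 0 = 0
n4 = n3 NOR x1 = 0 NOR 1 = 0
n5 = n4 NOR x6 = 0 NOR 1 = 0
n6 = x7 NOR n5 = 0 NOR 0 = 1
n7 = n6 NOR n5 = 1 NOR 0 = 0
n8 = n7 NOR n6 = 0 NOR 1 = 0
n9 = n2 NOR n8 = 0 NOR 0 = 1
So n8 = 0 and n9 = 1.

x1=1, x2=0, x3=1, x4=1, x5=1, x6=1, x7=0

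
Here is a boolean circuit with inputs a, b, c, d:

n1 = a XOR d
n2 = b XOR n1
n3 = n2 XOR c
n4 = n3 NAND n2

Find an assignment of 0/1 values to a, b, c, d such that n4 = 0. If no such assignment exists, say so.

Check with a=1, b=0, c=0, d=0:
n1 = a XOR d = 1 XOR 0 = 1
n2 = b XOR n1 = 0 XOR 1 = 1
n3 = n2 XOR c = 1 XOR 0 = 1
n4 = n3 NAND n2 = 1 NAND 1 = 0
So n4 = 0 as required.

a=1, b=0, c=0, d=0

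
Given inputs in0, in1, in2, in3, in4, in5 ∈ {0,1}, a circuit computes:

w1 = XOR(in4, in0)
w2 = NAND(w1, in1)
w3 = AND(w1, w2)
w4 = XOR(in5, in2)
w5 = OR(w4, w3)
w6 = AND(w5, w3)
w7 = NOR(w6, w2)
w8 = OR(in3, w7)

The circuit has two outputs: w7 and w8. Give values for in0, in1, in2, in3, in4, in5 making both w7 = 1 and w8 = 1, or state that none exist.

in0=1, in1=1, in2=0, in3=1, in4=0, in5=0

Check with in0=1, in1=1, in2=0, in3=1, in4=0, in5=0:
w1 = XOR(in4, in0) = XOR(0, 1) = 1
w2 = NAND(w1, in1) = NAND(1, 1) = 0
w3 = AND(w1, w2) = AND(1, 0) = 0
w4 = XOR(in5, in2) = XOR(0, 0) = 0
w5 = OR(w4, w3) = OR(0, 0) = 0
w6 = AND(w5, w3) = AND(0, 0) = 0
w7 = NOR(w6, w2) = NOR(0, 0) = 1
w8 = OR(in3, w7) = OR(1, 1) = 1
So w7 = 1 and w8 = 1.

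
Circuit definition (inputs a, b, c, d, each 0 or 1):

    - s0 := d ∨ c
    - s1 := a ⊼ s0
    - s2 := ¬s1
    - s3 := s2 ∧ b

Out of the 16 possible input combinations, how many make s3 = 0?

13

s3 = s2 ∧ b must be 0, so at least one of s2, b is 0.
Enumerating the 16 input combinations, 13 give s3 = 0 and 3 give s3 = 1.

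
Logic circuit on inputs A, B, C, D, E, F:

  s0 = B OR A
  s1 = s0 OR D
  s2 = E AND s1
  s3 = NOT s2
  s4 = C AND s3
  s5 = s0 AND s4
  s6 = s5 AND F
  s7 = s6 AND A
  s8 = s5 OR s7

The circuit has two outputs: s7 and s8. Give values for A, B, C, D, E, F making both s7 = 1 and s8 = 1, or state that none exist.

Check with A=1 B=0 C=1 D=1 E=0 F=1:
s0 = B OR A = 0 OR 1 = 1
s1 = s0 OR D = 1 OR 1 = 1
s2 = E AND s1 = 0 AND 1 = 0
s3 = NOT s2 = NOT 0 = 1
s4 = C AND s3 = 1 AND 1 = 1
s5 = s0 AND s4 = 1 AND 1 = 1
s6 = s5 AND F = 1 AND 1 = 1
s7 = s6 AND A = 1 AND 1 = 1
s8 = s5 OR s7 = 1 OR 1 = 1
So s7 = 1 and s8 = 1.

A=1 B=0 C=1 D=1 E=0 F=1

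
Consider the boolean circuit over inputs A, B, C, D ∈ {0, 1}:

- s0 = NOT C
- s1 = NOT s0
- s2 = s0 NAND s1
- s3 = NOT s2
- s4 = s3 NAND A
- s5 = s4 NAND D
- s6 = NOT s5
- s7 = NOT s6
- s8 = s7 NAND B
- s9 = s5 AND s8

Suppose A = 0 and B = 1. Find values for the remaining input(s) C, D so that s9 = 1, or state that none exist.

With A = 0 and B = 1 fixed, none of the 4 settings of C, D give s9 = 1.
For example, with C=1, D=0:
s0 = NOT C = NOT 1 = 0
s1 = NOT s0 = NOT 0 = 1
s2 = s0 NAND s1 = 0 NAND 1 = 1
s3 = NOT s2 = NOT 1 = 0
s4 = s3 NAND A = 0 NAND 0 = 1
s5 = s4 NAND D = 1 NAND 0 = 1
s6 = NOT s5 = NOT 1 = 0
s7 = NOT s6 = NOT 0 = 1
s8 = s7 NAND B = 1 NAND 1 = 0
s9 = s5 AND s8 = 1 AND 0 = 0
giving s9 = 0 ≠ 1.

no solution exists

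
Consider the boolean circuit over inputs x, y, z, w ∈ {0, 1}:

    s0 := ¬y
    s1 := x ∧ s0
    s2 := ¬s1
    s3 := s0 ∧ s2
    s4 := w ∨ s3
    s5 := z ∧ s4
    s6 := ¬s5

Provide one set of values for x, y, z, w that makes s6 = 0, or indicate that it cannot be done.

x=0, y=0, z=1, w=1

s6 = ¬s5 must be 0, so s5 = 1.
s5 = z ∧ s4 must be 1, so both z = 1 and s4 = 1.
Check with x=0, y=0, z=1, w=1:
s0 = ¬y = ¬0 = 1
s1 = x ∧ s0 = 0 ∧ 1 = 0
s2 = ¬s1 = ¬0 = 1
s3 = s0 ∧ s2 = 1 ∧ 1 = 1
s4 = w ∨ s3 = 1 ∨ 1 = 1
s5 = z ∧ s4 = 1 ∧ 1 = 1
s6 = ¬s5 = ¬1 = 0
So s6 = 0 as required.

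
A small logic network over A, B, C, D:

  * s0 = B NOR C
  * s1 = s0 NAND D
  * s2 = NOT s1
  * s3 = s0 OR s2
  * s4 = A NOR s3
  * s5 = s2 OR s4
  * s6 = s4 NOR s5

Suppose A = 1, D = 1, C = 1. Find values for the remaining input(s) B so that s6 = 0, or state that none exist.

no solution exists

With A = 1, D = 1, C = 1 fixed, none of the 2 settings of B give s6 = 0.
For example, with B=1:
s0 = B NOR C = 1 NOR 1 = 0
s1 = s0 NAND D = 0 NAND 1 = 1
s2 = NOT s1 = NOT 1 = 0
s3 = s0 OR s2 = 0 OR 0 = 0
s4 = A NOR s3 = 1 NOR 0 = 0
s5 = s2 OR s4 = 0 OR 0 = 0
s6 = s4 NOR s5 = 0 NOR 0 = 1
giving s6 = 1 ≠ 0.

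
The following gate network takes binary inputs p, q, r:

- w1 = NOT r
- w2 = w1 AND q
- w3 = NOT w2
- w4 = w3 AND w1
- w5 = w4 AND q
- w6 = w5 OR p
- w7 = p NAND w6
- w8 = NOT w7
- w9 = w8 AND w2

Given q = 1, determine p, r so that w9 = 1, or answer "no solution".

p=1 r=0

Check with q = 1 and p=1, r=0:
w1 = NOT r = NOT 0 = 1
w2 = w1 AND q = 1 AND 1 = 1
w3 = NOT w2 = NOT 1 = 0
w4 = w3 AND w1 = 0 AND 1 = 0
w5 = w4 AND q = 0 AND 1 = 0
w6 = w5 OR p = 0 OR 1 = 1
w7 = p NAND w6 = 1 NAND 1 = 0
w8 = NOT w7 = NOT 0 = 1
w9 = w8 AND w2 = 1 AND 1 = 1
So w9 = 1.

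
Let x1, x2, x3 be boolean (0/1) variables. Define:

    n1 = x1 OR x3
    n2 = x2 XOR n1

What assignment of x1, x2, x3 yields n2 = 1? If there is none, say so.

n2 = x2 XOR n1 must be 1, so x2 and n1 differ.
Check with x1=0, x2=0, x3=1:
n1 = x1 OR x3 = 0 OR 1 = 1
n2 = x2 XOR n1 = 0 XOR 1 = 1
So n2 = 1 as required.

x1=0, x2=0, x3=1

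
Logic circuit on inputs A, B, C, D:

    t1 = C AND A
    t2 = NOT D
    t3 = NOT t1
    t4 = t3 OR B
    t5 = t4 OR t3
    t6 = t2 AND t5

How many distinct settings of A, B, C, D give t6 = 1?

t6 = t2 AND t5 must be 1, so both t2 = 1 and t5 = 1.
t2 = NOT D must be 1, so D = 0.
t5 = t4 OR t3 must be 1, so at least one of t4, t3 is 1.
Enumerating the 16 input combinations, 7 give t6 = 1 and 9 give t6 = 0.

7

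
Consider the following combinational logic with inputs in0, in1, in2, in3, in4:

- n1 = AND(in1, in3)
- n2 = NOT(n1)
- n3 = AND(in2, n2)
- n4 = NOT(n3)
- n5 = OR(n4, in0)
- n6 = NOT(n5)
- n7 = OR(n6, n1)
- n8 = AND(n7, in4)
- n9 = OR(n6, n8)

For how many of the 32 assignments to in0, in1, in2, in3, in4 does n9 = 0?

22

n9 = OR(n6, n8) must be 0, so both n6 = 0 and n8 = 0.
Enumerating the 32 input combinations, 22 give n9 = 0 and 10 give n9 = 1.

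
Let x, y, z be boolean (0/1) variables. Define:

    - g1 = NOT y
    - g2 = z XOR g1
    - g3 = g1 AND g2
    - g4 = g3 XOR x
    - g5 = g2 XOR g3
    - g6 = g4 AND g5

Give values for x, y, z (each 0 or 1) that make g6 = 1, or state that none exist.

g6 = g4 AND g5 must be 1, so both g4 = 1 and g5 = 1.
Check with x=1 y=1 z=1:
g1 = NOT y = NOT 1 = 0
g2 = z XOR g1 = 1 XOR 0 = 1
g3 = g1 AND g2 = 0 AND 1 = 0
g4 = g3 XOR x = 0 XOR 1 = 1
g5 = g2 XOR g3 = 1 XOR 0 = 1
g6 = g4 AND g5 = 1 AND 1 = 1
So g6 = 1 as required.

x=1 y=1 z=1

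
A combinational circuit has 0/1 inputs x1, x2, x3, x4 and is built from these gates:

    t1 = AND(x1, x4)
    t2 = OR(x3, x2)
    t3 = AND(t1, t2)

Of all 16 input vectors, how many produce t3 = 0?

t3 = AND(t1, t2) must be 0, so at least one of t1, t2 is 0.
Enumerating the 16 input combinations, 13 give t3 = 0 and 3 give t3 = 1.

13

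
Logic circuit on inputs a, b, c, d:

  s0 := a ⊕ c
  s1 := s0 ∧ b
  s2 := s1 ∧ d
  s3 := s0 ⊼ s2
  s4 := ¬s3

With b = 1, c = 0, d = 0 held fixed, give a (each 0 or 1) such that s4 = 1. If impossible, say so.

no solution exists

With b = 1, c = 0, d = 0 fixed, none of the 2 settings of a give s4 = 1.
For example, with a=0:
s0 = a ⊕ c = 0 ⊕ 0 = 0
s1 = s0 ∧ b = 0 ∧ 1 = 0
s2 = s1 ∧ d = 0 ∧ 0 = 0
s3 = s0 ⊼ s2 = 0 ⊼ 0 = 1
s4 = ¬s3 = ¬1 = 0
giving s4 = 0 ≠ 1.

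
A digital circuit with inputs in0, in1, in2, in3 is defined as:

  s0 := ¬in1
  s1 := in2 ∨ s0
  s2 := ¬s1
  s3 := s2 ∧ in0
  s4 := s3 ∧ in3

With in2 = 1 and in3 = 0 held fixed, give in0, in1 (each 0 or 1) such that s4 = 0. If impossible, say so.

in0=0, in1=0

Check with in2 = 1 and in3 = 0 and in0=0, in1=0:
s0 = ¬in1 = ¬0 = 1
s1 = in2 ∨ s0 = 1 ∨ 1 = 1
s2 = ¬s1 = ¬1 = 0
s3 = s2 ∧ in0 = 0 ∧ 0 = 0
s4 = s3 ∧ in3 = 0 ∧ 0 = 0
So s4 = 0.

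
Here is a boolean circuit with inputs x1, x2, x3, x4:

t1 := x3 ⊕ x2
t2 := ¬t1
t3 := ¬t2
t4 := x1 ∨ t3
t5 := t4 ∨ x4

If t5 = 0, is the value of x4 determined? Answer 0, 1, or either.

0

t5 = t4 ∨ x4 must be 0, so both t4 = 0 and x4 = 0.
t4 = x1 ∨ t3 must be 0, so both x1 = 0 and t3 = 0.
t3 = ¬t2 must be 0, so t2 = 1.
Every assignment with t5 = 0 has x4 = 0; there are 2 such assignment(s).
  x1=0, x2=0, x3=0, x4=0
  x1=0, x2=1, x3=1, x4=0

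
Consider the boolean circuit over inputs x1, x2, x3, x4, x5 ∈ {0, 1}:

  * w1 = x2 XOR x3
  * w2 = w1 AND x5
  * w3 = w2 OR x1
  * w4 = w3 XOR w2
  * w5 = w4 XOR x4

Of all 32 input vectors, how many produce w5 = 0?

16

w5 = w4 XOR x4 must be 0, so w4 and x4 are equal.
Enumerating the 32 input combinations, 16 give w5 = 0 and 16 give w5 = 1.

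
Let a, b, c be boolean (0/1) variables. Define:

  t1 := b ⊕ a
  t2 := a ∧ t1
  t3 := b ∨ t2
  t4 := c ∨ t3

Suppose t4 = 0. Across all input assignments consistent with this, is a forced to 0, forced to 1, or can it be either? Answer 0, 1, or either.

t4 = c ∨ t3 must be 0, so both c = 0 and t3 = 0.
t3 = b ∨ t2 must be 0, so both b = 0 and t2 = 0.
Every assignment with t4 = 0 has a = 0; there are 1 such assignment(s).
  a=0, b=0, c=0

0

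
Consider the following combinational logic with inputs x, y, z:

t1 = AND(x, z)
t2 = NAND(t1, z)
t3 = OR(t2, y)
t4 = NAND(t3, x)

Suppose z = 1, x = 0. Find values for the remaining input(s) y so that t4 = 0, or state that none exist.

no solution exists

With z = 1, x = 0 fixed, none of the 2 settings of y give t4 = 0.
For example, with y=0:
t1 = AND(x, z) = AND(0, 1) = 0
t2 = NAND(t1, z) = NAND(0, 1) = 1
t3 = OR(t2, y) = OR(1, 0) = 1
t4 = NAND(t3, x) = NAND(1, 0) = 1
giving t4 = 1 ≠ 0.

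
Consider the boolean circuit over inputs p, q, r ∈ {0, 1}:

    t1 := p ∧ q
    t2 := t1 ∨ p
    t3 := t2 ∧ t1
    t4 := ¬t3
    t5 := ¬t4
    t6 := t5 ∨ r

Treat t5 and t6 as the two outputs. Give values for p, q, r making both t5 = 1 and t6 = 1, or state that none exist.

p=1 q=1 r=0

Check with p=1 q=1 r=0:
t1 = p ∧ q = 1 ∧ 1 = 1
t2 = t1 ∨ p = 1 ∨ 1 = 1
t3 = t2 ∧ t1 = 1 ∧ 1 = 1
t4 = ¬t3 = ¬1 = 0
t5 = ¬t4 = ¬0 = 1
t6 = t5 ∨ r = 1 ∨ 0 = 1
So t5 = 1 and t6 = 1.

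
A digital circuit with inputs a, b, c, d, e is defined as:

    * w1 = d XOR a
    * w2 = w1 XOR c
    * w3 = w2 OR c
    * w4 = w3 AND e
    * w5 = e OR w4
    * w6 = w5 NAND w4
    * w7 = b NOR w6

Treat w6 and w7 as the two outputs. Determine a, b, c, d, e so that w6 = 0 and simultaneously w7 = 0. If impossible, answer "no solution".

a=1, b=1, c=1, d=0, e=1

Check with a=1, b=1, c=1, d=0, e=1:
w1 = d XOR a = 0 XOR 1 = 1
w2 = w1 XOR c = 1 XOR 1 = 0
w3 = w2 OR c = 0 OR 1 = 1
w4 = w3 AND e = 1 AND 1 = 1
w5 = e OR w4 = 1 OR 1 = 1
w6 = w5 NAND w4 = 1 NAND 1 = 0
w7 = b NOR w6 = 1 NOR 0 = 0
So w6 = 0 and w7 = 0.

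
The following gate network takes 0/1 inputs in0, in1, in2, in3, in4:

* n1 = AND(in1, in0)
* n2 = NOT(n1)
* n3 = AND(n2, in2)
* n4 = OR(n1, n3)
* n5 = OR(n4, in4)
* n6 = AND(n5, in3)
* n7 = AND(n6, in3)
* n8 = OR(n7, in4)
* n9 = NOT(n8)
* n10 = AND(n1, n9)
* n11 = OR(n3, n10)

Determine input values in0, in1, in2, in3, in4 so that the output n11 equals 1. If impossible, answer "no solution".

in0=1 in1=1 in2=0 in3=0 in4=0

Check with in0=1 in1=1 in2=0 in3=0 in4=0:
n1 = AND(in1, in0) = AND(1, 1) = 1
n2 = NOT(n1) = NOT 1 = 0
n3 = AND(n2, in2) = AND(0, 0) = 0
n4 = OR(n1, n3) = OR(1, 0) = 1
n5 = OR(n4, in4) = OR(1, 0) = 1
n6 = AND(n5, in3) = AND(1, 0) = 0
n7 = AND(n6, in3) = AND(0, 0) = 0
n8 = OR(n7, in4) = OR(0, 0) = 0
n9 = NOT(n8) = NOT 0 = 1
n10 = AND(n1, n9) = AND(1, 1) = 1
n11 = OR(n3, n10) = OR(0, 1) = 1
So n11 = 1 as required.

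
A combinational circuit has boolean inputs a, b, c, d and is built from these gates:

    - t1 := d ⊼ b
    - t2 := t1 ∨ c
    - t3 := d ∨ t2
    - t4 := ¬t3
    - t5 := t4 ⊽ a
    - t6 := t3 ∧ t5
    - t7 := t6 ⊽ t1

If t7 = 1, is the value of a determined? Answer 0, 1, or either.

1

t7 = t6 ⊽ t1 must be 1, so both t6 = 0 and t1 = 0.
Every assignment with t7 = 1 has a = 1; there are 2 such assignment(s).
  a=1, b=1, c=0, d=1
  a=1, b=1, c=1, d=1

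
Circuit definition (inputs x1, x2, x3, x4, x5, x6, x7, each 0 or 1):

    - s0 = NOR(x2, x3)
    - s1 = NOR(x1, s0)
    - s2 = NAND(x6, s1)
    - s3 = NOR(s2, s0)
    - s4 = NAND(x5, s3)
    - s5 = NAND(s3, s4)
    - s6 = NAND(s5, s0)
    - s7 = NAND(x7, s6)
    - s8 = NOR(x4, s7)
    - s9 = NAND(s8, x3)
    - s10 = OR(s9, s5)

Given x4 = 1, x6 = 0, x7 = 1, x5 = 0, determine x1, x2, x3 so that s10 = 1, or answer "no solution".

x1=1, x2=1, x3=0

s10 = OR(s9, s5) must be 1, so at least one of s9, s5 is 1.
Check with x4 = 1, x6 = 0, x7 = 1, x5 = 0 and x1=1, x2=1, x3=0:
s0 = NOR(x2, x3) = NOR(1, 0) = 0
s1 = NOR(x1, s0) = NOR(1, 0) = 0
s2 = NAND(x6, s1) = NAND(0, 0) = 1
s3 = NOR(s2, s0) = NOR(1, 0) = 0
s4 = NAND(x5, s3) = NAND(0, 0) = 1
s5 = NAND(s3, s4) = NAND(0, 1) = 1
s6 = NAND(s5, s0) = NAND(1, 0) = 1
s7 = NAND(x7, s6) = NAND(1, 1) = 0
s8 = NOR(x4, s7) = NOR(1, 0) = 0
s9 = NAND(s8, x3) = NAND(0, 0) = 1
s10 = OR(s9, s5) = OR(1, 1) = 1
So s10 = 1.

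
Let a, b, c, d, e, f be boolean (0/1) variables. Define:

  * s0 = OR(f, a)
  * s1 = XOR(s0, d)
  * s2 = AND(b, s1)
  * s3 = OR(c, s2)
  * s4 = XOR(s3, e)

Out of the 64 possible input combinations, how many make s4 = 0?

32

s4 = XOR(s3, e) must be 0, so s3 and e are equal.
Enumerating the 64 input combinations, 32 give s4 = 0 and 32 give s4 = 1.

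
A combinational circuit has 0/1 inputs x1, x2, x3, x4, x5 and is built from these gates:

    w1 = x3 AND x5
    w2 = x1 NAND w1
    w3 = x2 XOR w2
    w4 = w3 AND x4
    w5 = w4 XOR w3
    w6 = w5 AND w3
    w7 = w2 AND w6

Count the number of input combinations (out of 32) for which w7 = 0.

w7 = w2 AND w6 must be 0, so at least one of w2, w6 is 0.
Enumerating the 32 input combinations, 25 give w7 = 0 and 7 give w7 = 1.

25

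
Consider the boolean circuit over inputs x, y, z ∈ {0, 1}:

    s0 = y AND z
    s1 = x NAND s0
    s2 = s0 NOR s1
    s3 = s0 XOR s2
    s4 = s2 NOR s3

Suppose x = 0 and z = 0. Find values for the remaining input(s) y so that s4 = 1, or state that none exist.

Check with x = 0 and z = 0 and y=1:
s0 = y AND z = 1 AND 0 = 0
s1 = x NAND s0 = 0 NAND 0 = 1
s2 = s0 NOR s1 = 0 NOR 1 = 0
s3 = s0 XOR s2 = 0 XOR 0 = 0
s4 = s2 NOR s3 = 0 NOR 0 = 1
So s4 = 1.

y=1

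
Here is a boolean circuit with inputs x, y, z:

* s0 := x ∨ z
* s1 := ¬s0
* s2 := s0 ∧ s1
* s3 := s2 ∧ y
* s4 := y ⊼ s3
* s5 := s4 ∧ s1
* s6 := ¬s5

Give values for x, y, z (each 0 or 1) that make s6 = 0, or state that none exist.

x=0, y=1, z=0

s6 = ¬s5 must be 0, so s5 = 1.
Check with x=0, y=1, z=0:
s0 = x ∨ z = 0 ∨ 0 = 0
s1 = ¬s0 = ¬0 = 1
s2 = s0 ∧ s1 = 0 ∧ 1 = 0
s3 = s2 ∧ y = 0 ∧ 1 = 0
s4 = y ⊼ s3 = 1 ⊼ 0 = 1
s5 = s4 ∧ s1 = 1 ∧ 1 = 1
s6 = ¬s5 = ¬1 = 0
So s6 = 0 as required.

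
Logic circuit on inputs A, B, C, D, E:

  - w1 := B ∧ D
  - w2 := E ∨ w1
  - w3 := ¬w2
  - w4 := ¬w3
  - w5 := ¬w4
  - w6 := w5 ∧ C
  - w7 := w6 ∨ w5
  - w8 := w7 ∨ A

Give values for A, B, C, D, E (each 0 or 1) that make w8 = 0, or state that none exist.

w8 = w7 ∨ A must be 0, so both w7 = 0 and A = 0.
Check with A=0, B=1, C=0, D=1, E=1:
w1 = B ∧ D = 1 ∧ 1 = 1
w2 = E ∨ w1 = 1 ∨ 1 = 1
w3 = ¬w2 = ¬1 = 0
w4 = ¬w3 = ¬0 = 1
w5 = ¬w4 = ¬1 = 0
w6 = w5 ∧ C = 0 ∧ 0 = 0
w7 = w6 ∨ w5 = 0 ∨ 0 = 0
w8 = w7 ∨ A = 0 ∨ 0 = 0
So w8 = 0 as required.

A=0, B=1, C=0, D=1, E=1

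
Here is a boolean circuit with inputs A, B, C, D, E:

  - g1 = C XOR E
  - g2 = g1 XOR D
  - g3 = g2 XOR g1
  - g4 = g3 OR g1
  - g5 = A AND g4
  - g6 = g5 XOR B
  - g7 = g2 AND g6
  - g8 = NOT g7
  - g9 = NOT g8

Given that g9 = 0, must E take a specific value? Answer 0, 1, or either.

either

Both values of E occur among assignments with g9 = 0:
  E=0: A=0, B=0, C=0, D=0, E=0
  E=1: A=0, B=0, C=0, D=0, E=1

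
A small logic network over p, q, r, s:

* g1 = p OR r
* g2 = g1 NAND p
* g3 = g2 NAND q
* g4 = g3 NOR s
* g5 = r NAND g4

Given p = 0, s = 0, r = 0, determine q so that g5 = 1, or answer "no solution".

Check with p = 0, s = 0, r = 0 and q=0:
g1 = p OR r = 0 OR 0 = 0
g2 = g1 NAND p = 0 NAND 0 = 1
g3 = g2 NAND q = 1 NAND 0 = 1
g4 = g3 NOR s = 1 NOR 0 = 0
g5 = r NAND g4 = 0 NAND 0 = 1
So g5 = 1.

q=0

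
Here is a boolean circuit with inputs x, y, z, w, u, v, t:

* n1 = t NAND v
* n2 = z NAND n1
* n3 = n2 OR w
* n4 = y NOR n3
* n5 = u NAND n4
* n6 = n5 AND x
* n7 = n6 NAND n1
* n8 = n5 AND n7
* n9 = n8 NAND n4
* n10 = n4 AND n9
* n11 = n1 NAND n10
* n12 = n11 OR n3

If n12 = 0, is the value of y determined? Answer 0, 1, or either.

0

n12 = n11 OR n3 must be 0, so both n11 = 0 and n3 = 0.
n11 = n1 NAND n10 must be 0, so both n1 = 1 and n10 = 1.
n3 = n2 OR w must be 0, so both n2 = 0 and w = 0.
Every assignment with n12 = 0 has y = 0; there are 9 such assignment(s).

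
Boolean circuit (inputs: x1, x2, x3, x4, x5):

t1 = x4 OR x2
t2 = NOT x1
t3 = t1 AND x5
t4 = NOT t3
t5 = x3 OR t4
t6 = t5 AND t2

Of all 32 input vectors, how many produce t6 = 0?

t6 = t5 AND t2 must be 0, so at least one of t5, t2 is 0.
Enumerating the 32 input combinations, 19 give t6 = 0 and 13 give t6 = 1.

19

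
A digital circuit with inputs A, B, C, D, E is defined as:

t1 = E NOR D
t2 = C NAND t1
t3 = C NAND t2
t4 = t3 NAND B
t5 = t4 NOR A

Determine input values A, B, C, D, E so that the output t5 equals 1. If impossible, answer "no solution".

A=0 B=1 C=0 D=0 E=0

t5 = t4 NOR A must be 1, so both t4 = 0 and A = 0.
Check with A=0 B=1 C=0 D=0 E=0:
t1 = E NOR D = 0 NOR 0 = 1
t2 = C NAND t1 = 0 NAND 1 = 1
t3 = C NAND t2 = 0 NAND 1 = 1
t4 = t3 NAND B = 1 NAND 1 = 0
t5 = t4 NOR A = 0 NOR 0 = 1
So t5 = 1 as required.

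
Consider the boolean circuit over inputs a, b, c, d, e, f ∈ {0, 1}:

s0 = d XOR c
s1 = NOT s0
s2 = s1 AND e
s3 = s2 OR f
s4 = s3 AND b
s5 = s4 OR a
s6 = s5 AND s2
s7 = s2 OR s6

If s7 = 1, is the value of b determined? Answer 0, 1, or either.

Both values of b occur among assignments with s7 = 1:
  b=0: a=0, b=0, c=0, d=0, e=1, f=0
  b=1: a=0, b=1, c=0, d=0, e=1, f=0

either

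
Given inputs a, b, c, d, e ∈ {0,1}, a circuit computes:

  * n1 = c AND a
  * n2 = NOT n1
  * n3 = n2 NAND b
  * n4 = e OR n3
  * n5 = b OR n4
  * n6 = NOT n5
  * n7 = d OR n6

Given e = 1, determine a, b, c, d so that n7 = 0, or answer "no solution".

a=1, b=1, c=1, d=0

Check with e = 1 and a=1, b=1, c=1, d=0:
n1 = c AND a = 1 AND 1 = 1
n2 = NOT n1 = NOT 1 = 0
n3 = n2 NAND b = 0 NAND 1 = 1
n4 = e OR n3 = 1 OR 1 = 1
n5 = b OR n4 = 1 OR 1 = 1
n6 = NOT n5 = NOT 1 = 0
n7 = d OR n6 = 0 OR 0 = 0
So n7 = 0.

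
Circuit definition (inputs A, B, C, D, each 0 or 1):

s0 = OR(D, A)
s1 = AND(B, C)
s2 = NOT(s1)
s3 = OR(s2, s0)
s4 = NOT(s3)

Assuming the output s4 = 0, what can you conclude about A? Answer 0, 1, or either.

either

Both values of A occur among assignments with s4 = 0:
  A=0: A=0, B=0, C=0, D=0
  A=1: A=1, B=0, C=0, D=0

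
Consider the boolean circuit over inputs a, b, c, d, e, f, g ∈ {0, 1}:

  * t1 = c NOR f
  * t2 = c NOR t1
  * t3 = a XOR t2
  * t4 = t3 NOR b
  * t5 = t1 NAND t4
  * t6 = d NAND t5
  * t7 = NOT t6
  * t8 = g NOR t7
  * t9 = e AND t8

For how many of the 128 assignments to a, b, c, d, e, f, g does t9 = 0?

t9 = e AND t8 must be 0, so at least one of e, t8 is 0.
Enumerating the 128 input combinations, 111 give t9 = 0 and 17 give t9 = 1.

111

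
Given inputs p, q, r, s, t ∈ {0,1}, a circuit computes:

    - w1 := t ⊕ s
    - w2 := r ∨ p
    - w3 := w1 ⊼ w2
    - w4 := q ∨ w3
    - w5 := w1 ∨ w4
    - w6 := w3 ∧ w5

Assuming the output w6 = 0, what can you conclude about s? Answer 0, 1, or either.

Both values of s occur among assignments with w6 = 0:
  s=0: p=0, q=0, r=1, s=0, t=1
  s=1: p=0, q=0, r=1, s=1, t=0

either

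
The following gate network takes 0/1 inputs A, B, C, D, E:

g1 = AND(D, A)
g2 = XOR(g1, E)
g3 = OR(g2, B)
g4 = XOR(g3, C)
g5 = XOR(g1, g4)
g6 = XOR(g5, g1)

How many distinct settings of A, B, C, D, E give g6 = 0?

g6 = XOR(g5, g1) must be 0, so g5 and g1 are equal.
Enumerating the 32 input combinations, 16 give g6 = 0 and 16 give g6 = 1.

16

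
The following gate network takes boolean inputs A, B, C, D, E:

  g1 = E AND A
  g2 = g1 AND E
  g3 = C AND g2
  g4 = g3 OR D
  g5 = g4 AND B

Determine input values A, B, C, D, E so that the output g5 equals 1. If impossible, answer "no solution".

g5 = g4 AND B must be 1, so both g4 = 1 and B = 1.
Check with A=0, B=1, C=0, D=1, E=0:
g1 = E AND A = 0 AND 0 = 0
g2 = g1 AND E = 0 AND 0 = 0
g3 = C AND g2 = 0 AND 0 = 0
g4 = g3 OR D = 0 OR 1 = 1
g5 = g4 AND B = 1 AND 1 = 1
So g5 = 1 as required.

A=0, B=1, C=0, D=1, E=0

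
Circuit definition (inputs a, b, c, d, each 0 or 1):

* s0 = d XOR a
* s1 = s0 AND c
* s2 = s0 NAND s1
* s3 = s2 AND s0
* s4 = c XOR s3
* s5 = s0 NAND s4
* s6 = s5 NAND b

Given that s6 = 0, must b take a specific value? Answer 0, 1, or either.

s6 = s5 NAND b must be 0, so both s5 = 1 and b = 1.
s5 = s0 NAND s4 must be 1, so at least one of s0, s4 is 0.
Every assignment with s6 = 0 has b = 1; there are 4 such assignment(s).
  a=0, b=1, c=0, d=0
  a=0, b=1, c=1, d=0
  a=1, b=1, c=0, d=1
  a=1, b=1, c=1, d=1

1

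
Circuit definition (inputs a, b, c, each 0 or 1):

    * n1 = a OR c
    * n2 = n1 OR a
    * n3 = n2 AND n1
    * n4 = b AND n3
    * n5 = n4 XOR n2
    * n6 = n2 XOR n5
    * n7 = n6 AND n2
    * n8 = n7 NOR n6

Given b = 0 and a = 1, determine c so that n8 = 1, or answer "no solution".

c=1

n8 = n7 NOR n6 must be 1, so both n7 = 0 and n6 = 0.
n7 = n6 AND n2 must be 0, so at least one of n6, n2 is 0.
Check with b = 0 and a = 1 and c=1:
n1 = a OR c = 1 OR 1 = 1
n2 = n1 OR a = 1 OR 1 = 1
n3 = n2 AND n1 = 1 AND 1 = 1
n4 = b AND n3 = 0 AND 1 = 0
n5 = n4 XOR n2 = 0 XOR 1 = 1
n6 = n2 XOR n5 = 1 XOR 1 = 0
n7 = n6 AND n2 = 0 AND 1 = 0
n8 = n7 NOR n6 = 0 NOR 0 = 1
So n8 = 1.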